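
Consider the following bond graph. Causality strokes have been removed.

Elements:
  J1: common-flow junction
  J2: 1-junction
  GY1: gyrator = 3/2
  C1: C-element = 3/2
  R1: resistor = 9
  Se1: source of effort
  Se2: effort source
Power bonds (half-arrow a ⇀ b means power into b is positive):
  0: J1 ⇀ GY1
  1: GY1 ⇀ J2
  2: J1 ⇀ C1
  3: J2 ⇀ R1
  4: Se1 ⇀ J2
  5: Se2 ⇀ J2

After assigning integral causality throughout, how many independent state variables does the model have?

1  (C1 all integral)

b4 |J2  (source Se1 imposes e)
b5 |J2  (Se2 (Se) sets effort on bond)
b2 |J1  (C1 outputs effort q/C1)
b0 |GY1  (J1: last free bond brings flow in)
b1 |GY1  (GY GY1: same side as bond 0)
b3 |J2  (J2: bond 1 brought flow, rest push out)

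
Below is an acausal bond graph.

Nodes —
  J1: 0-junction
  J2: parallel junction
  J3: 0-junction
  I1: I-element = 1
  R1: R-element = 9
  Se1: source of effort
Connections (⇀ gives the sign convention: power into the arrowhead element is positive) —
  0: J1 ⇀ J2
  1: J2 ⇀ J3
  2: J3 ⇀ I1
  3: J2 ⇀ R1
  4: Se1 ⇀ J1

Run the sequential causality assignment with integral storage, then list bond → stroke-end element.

bond 4 →J1  (Se1 fixes effort; stroke away)
bond 0 →J2  (J1: bond 4 brought effort, rest push out)
bond 1 →J3  (0-jn J2 has e-setter on 0)
bond 3 →R1  (common-e at J2 fixed by 0)
bond 2 →I1  (common-e at J3 fixed by 1)

bond 0 stroke at J2
bond 1 stroke at J3
bond 2 stroke at I1
bond 3 stroke at R1
bond 4 stroke at J1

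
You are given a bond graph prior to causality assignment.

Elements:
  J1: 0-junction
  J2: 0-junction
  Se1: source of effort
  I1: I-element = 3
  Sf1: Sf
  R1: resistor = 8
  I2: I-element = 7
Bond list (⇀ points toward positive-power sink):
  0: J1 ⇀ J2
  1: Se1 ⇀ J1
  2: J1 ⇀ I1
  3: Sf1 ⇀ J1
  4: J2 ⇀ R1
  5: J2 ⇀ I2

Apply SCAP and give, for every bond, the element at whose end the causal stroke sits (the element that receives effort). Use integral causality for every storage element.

β1 →J1  (Se1: effort source, stroke at far end)
β3 →Sf1  (Sf1: flow source, stroke at near end)
β0 →J2  (J1 effort already set via bond 1)
β2 →I1  (J1 effort already set via bond 1)
β4 →R1  (common-e at J2 fixed by 0)
β5 →I2  (0-jn J2 has e-setter on 0)

bond 0 stroke→J2
bond 1 stroke→J1
bond 2 stroke→I1
bond 3 stroke→Sf1
bond 4 stroke→R1
bond 5 stroke→I2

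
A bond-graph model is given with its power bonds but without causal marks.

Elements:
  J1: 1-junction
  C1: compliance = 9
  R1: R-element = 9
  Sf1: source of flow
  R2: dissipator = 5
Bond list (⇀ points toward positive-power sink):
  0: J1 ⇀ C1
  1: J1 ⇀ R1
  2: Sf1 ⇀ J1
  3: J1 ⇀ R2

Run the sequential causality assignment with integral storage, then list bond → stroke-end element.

β0 stroke at J1
β1 stroke at J1
β2 stroke at Sf1
β3 stroke at J1

β2 stroke→Sf1  (source Sf1 imposes f)
β0 stroke→J1  (1-jn J1 has f-setter on 2)
β1 stroke→J1  (1-jn J1 has f-setter on 2)
β3 stroke→J1  (J1: bond 2 brought flow, rest push out)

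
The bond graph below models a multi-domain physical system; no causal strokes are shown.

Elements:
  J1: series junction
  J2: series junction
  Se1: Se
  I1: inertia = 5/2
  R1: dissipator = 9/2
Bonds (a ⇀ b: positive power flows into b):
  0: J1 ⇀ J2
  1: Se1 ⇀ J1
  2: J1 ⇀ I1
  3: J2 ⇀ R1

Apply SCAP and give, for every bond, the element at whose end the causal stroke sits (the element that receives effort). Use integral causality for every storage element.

b1 stroke at J1  (source Se1 imposes e)
b2 stroke at I1  (I1 integral (f out))
b0 stroke at J1  (1-jn J1 has f-setter on 2)
b3 stroke at J2  (1-jn J2 has f-setter on 0)

b0 →J1
b1 →J1
b2 →I1
b3 →J2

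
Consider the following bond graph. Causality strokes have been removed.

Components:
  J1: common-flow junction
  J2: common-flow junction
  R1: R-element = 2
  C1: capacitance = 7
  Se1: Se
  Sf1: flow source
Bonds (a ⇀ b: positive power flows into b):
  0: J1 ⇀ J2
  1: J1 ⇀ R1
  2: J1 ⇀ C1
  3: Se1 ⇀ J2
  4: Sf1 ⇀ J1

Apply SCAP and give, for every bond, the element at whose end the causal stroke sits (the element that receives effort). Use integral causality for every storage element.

#3 stroke→J2  (source Se1 imposes e)
#4 stroke→Sf1  (Sf1 fixes flow; stroke at Sf1)
#0 stroke→J1  (J1: bond 4 brought flow, rest push out)
#1 stroke→J1  (1-jn J1 has f-setter on 4)
#2 stroke→J1  (J1 flow already set via bond 4)

#0 stroke at J1
#1 stroke at J1
#2 stroke at J1
#3 stroke at J2
#4 stroke at Sf1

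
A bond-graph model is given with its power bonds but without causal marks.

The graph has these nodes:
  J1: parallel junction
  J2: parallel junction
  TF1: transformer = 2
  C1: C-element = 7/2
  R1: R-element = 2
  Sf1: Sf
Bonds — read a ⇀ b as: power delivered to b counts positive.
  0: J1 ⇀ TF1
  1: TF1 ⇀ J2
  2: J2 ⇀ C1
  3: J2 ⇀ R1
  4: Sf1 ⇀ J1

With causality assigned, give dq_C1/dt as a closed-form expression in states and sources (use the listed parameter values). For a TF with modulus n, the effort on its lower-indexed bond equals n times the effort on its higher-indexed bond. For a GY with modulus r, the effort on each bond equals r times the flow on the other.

b4 |Sf1  (Sf1 fixes flow; stroke at Sf1)
b0 |J1  (J1: last free bond brings effort in)
b1 |TF1  (TF1: transformer flips bond 0)
b2 |J2  (C1 integral (e out))
b3 |R1  (J2: bond 2 brought effort, rest push out)

dq_C1/dt = 2*F_Sf1 - q_C1/7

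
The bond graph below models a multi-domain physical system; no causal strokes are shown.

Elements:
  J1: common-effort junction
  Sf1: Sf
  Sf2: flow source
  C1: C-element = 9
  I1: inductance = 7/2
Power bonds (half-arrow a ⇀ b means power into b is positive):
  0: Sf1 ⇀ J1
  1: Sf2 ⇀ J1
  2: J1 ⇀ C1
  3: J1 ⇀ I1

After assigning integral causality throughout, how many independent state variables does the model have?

2  (C1, I1 all integral)

b0 stroke→Sf1  (Sf1 (Sf) sets flow on bond)
b1 stroke→Sf2  (Sf2 fixes flow; stroke at Sf2)
b2 stroke→J1  (C1: C, integral causality)
b3 stroke→I1  (J1: bond 2 brought effort, rest push out)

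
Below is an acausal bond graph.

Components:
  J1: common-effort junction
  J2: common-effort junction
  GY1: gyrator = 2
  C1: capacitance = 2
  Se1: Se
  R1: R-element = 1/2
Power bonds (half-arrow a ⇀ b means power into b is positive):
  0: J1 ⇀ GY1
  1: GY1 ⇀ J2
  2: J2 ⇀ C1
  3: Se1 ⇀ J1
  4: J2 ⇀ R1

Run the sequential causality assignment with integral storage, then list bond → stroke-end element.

b0 stroke at GY1
b1 stroke at GY1
b2 stroke at J2
b3 stroke at J1
b4 stroke at R1

β3 |J1  (Se1: effort source, stroke at far end)
β0 |GY1  (common-e at J1 fixed by 3)
β1 |GY1  (through GY1, causality inverts; strokes same side of GY1)
β2 |J2  (C1: C, integral causality)
β4 |R1  (J2 effort already set via bond 2)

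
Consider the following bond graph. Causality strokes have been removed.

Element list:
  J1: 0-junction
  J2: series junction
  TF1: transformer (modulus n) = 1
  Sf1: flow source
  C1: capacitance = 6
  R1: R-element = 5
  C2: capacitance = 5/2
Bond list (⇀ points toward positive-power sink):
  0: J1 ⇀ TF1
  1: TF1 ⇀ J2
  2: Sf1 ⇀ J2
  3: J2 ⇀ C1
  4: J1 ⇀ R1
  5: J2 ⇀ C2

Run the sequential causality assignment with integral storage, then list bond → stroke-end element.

b2 stroke at Sf1  (Sf1: flow source, stroke at near end)
b1 stroke at J2  (1-jn J2 has f-setter on 2)
b3 stroke at J2  (J2 flow already set via bond 2)
b5 stroke at J2  (common-f at J2 fixed by 2)
b0 stroke at TF1  (TF1 one-in-one-out from 1)
b4 stroke at J1  (closing 0-jn rule on J1)

bond 0 |TF1
bond 1 |J2
bond 2 |Sf1
bond 3 |J2
bond 4 |J1
bond 5 |J2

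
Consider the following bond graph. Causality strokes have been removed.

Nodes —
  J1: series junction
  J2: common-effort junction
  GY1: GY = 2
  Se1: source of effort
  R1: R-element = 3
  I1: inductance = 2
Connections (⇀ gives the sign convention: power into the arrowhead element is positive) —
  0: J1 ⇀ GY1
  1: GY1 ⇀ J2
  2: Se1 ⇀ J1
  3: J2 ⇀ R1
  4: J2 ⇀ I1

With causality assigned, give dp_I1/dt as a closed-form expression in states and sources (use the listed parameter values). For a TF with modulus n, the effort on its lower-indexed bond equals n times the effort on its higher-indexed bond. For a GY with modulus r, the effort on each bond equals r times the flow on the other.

dp_I1/dt = 3*E_Se1/2 - 3*p_I1/2

b2 →J1  (source Se1 imposes e)
b0 →GY1  (only one flow-in slot at J1)
b1 →GY1  (through GY1, causality inverts; strokes same side of GY1)
b4 →I1  (prefer integral on I1)
b3 →J2  (closing 0-jn rule on J2)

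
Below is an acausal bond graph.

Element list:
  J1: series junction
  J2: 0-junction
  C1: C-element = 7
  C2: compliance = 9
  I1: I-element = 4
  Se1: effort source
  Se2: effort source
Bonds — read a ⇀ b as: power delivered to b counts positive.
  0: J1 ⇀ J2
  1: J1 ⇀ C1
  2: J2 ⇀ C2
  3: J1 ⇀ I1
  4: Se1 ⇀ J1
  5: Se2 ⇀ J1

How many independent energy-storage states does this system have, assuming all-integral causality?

3  (C1, C2, I1 all integral)

b4 →J1  (Se1 (Se) sets effort on bond)
b5 →J1  (Se2 (Se) sets effort on bond)
b1 →J1  (C1: C, integral causality)
b2 →J2  (C2 outputs effort q/C2)
b0 →J1  (common-e at J2 fixed by 2)
b3 →I1  (J1: last free bond brings flow in)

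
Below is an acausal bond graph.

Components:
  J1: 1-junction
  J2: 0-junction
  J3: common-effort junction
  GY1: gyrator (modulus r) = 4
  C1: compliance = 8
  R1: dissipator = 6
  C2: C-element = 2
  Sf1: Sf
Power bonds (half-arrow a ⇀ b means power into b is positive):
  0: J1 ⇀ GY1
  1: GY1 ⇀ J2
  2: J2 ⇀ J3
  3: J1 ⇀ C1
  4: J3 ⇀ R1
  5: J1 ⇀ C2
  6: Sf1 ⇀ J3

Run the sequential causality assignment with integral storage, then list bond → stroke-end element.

bond 0 stroke→GY1
bond 1 stroke→GY1
bond 2 stroke→J2
bond 3 stroke→J1
bond 4 stroke→J3
bond 5 stroke→J1
bond 6 stroke→Sf1

b6 →Sf1  (Sf1 (Sf) sets flow on bond)
b3 →J1  (C1: C, integral causality)
b5 →J1  (C2 outputs effort q/C2)
b0 →GY1  (closing 1-jn rule on J1)
b1 →GY1  (through GY1, causality inverts; strokes same side of GY1)
b2 →J2  (J2 needs exactly one e-in)
b4 →J3  (only one effort-in slot at J3)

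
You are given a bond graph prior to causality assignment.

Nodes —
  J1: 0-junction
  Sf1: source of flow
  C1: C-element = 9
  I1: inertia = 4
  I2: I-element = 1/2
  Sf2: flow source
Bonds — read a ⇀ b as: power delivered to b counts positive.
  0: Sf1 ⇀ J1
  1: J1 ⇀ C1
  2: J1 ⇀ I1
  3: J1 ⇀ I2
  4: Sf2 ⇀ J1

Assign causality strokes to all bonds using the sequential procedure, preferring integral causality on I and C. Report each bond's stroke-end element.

β0 stroke→Sf1
β1 stroke→J1
β2 stroke→I1
β3 stroke→I2
β4 stroke→Sf2

bond 0 |Sf1  (Sf1: flow source, stroke at near end)
bond 4 |Sf2  (Sf2 (Sf) sets flow on bond)
bond 1 |J1  (prefer integral on C1)
bond 2 |I1  (0-jn J1 has e-setter on 1)
bond 3 |I2  (J1 effort already set via bond 1)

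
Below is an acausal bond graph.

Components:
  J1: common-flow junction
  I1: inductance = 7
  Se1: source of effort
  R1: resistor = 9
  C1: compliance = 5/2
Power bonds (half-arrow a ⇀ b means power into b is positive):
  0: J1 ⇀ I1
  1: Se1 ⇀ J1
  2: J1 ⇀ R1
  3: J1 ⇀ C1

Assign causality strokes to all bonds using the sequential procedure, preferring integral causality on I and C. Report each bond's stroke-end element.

#0 stroke at I1
#1 stroke at J1
#2 stroke at J1
#3 stroke at J1

b1 |J1  (Se1 (Se) sets effort on bond)
b0 |I1  (I1: I, integral causality)
b2 |J1  (J1: bond 0 brought flow, rest push out)
b3 |J1  (J1 flow already set via bond 0)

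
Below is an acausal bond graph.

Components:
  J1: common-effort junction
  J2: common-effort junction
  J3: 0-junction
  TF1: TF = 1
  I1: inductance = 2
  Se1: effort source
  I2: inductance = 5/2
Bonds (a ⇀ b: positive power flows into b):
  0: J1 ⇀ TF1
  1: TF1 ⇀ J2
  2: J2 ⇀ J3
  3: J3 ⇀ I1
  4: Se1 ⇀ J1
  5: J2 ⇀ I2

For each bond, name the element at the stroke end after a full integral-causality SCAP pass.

bond 0 stroke→TF1
bond 1 stroke→J2
bond 2 stroke→J3
bond 3 stroke→I1
bond 4 stroke→J1
bond 5 stroke→I2

b4 stroke at J1  (Se1 fixes effort; stroke away)
b0 stroke at TF1  (common-e at J1 fixed by 4)
b1 stroke at J2  (TF TF1: opposite of bond 0)
b2 stroke at J3  (common-e at J2 fixed by 1)
b5 stroke at I2  (common-e at J2 fixed by 1)
b3 stroke at I1  (0-jn J3 has e-setter on 2)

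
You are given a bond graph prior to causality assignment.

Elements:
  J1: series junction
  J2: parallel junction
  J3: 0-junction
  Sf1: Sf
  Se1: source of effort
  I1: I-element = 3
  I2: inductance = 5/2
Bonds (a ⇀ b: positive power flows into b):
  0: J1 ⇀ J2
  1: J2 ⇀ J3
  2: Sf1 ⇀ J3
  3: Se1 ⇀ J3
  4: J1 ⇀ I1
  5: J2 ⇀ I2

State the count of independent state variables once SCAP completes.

b2 stroke→Sf1  (Sf1 (Sf) sets flow on bond)
b3 stroke→J3  (Se1 (Se) sets effort on bond)
b1 stroke→J2  (0-jn J3 has e-setter on 3)
b0 stroke→J1  (J2: bond 1 brought effort, rest push out)
b5 stroke→I2  (common-e at J2 fixed by 1)
b4 stroke→I1  (closing 1-jn rule on J1)

2  (I1, I2 all integral)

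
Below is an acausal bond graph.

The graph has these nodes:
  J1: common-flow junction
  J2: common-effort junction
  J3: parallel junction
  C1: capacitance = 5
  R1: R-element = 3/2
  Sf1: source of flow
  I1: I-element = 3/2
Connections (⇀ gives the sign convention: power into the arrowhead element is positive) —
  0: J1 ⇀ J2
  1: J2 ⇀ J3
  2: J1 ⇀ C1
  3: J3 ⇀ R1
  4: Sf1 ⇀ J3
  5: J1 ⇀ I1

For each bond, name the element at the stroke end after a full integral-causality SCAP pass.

β0 |J1
β1 |J2
β2 |J1
β3 |J3
β4 |Sf1
β5 |I1

bond 4 stroke→Sf1  (Sf1 (Sf) sets flow on bond)
bond 2 stroke→J1  (C1 integral (e out))
bond 5 stroke→I1  (prefer integral on I1)
bond 0 stroke→J1  (common-f at J1 fixed by 5)
bond 1 stroke→J2  (closing 0-jn rule on J2)
bond 3 stroke→J3  (closing 0-jn rule on J3)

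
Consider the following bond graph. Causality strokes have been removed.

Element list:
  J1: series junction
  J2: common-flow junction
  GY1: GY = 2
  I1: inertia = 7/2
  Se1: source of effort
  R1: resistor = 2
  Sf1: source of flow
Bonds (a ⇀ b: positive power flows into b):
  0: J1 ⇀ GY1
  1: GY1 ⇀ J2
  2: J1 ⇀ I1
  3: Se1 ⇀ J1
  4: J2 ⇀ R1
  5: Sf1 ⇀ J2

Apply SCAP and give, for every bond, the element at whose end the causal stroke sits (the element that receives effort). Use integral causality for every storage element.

b0 stroke at J1
b1 stroke at J2
b2 stroke at I1
b3 stroke at J1
b4 stroke at J2
b5 stroke at Sf1

bond 3 →J1  (Se1 (Se) sets effort on bond)
bond 5 →Sf1  (Sf1 (Sf) sets flow on bond)
bond 1 →J2  (1-jn J2 has f-setter on 5)
bond 4 →J2  (J2 flow already set via bond 5)
bond 0 →J1  (GY1: gyrator matches bond 1)
bond 2 →I1  (J1: last free bond brings flow in)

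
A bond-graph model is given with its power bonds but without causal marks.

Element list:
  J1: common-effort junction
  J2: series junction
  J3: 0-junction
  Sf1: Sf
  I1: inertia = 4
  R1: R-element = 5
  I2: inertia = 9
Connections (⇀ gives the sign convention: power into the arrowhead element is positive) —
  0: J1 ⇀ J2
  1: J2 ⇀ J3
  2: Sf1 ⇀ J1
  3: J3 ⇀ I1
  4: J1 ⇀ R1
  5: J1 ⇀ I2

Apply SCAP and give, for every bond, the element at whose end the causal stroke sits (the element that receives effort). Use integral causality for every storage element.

β0 →J2
β1 →J3
β2 →Sf1
β3 →I1
β4 →J1
β5 →I2

bond 2 →Sf1  (Sf1 (Sf) sets flow on bond)
bond 3 →I1  (I1: I, integral causality)
bond 1 →J3  (closing 0-jn rule on J3)
bond 0 →J2  (J2 flow already set via bond 1)
bond 5 →I2  (prefer integral on I2)
bond 4 →J1  (J1 needs exactly one e-in)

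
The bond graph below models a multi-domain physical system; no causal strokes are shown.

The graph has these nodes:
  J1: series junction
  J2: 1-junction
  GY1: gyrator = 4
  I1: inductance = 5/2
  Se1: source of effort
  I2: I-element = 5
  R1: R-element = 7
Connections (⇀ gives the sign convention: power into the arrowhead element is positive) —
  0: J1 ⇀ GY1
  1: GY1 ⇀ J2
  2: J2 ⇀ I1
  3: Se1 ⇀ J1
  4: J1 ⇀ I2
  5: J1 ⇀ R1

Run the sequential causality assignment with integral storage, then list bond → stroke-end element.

β0 stroke→J1
β1 stroke→J2
β2 stroke→I1
β3 stroke→J1
β4 stroke→I2
β5 stroke→J1

#3 stroke at J1  (Se1 (Se) sets effort on bond)
#2 stroke at I1  (prefer integral on I1)
#1 stroke at J2  (common-f at J2 fixed by 2)
#0 stroke at J1  (through GY1, causality inverts; strokes same side of GY1)
#4 stroke at I2  (I2 integral (f out))
#5 stroke at J1  (J1 flow already set via bond 4)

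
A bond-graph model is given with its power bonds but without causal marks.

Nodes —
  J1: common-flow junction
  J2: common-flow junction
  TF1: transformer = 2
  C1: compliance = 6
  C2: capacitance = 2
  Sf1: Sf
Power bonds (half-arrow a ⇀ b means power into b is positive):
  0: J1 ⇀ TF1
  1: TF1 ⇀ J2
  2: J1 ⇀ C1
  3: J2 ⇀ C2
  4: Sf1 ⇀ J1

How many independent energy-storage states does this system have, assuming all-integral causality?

2  (C1, C2 all integral)

b4 stroke→Sf1  (Sf1 (Sf) sets flow on bond)
b0 stroke→J1  (J1: bond 4 brought flow, rest push out)
b2 stroke→J1  (common-f at J1 fixed by 4)
b1 stroke→TF1  (TF1 one-in-one-out from 0)
b3 stroke→J2  (1-jn J2 has f-setter on 1)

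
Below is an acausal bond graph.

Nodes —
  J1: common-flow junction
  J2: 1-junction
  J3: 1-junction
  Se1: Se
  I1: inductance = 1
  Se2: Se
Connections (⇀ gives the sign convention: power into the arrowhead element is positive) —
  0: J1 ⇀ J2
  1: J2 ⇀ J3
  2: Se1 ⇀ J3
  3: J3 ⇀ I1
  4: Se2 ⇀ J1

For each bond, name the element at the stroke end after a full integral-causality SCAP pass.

b0 stroke→J2
b1 stroke→J3
b2 stroke→J3
b3 stroke→I1
b4 stroke→J1

bond 2 |J3  (Se1: effort source, stroke at far end)
bond 4 |J1  (source Se2 imposes e)
bond 0 |J2  (only one flow-in slot at J1)
bond 1 |J3  (closing 1-jn rule on J2)
bond 3 |I1  (J3 needs exactly one f-in)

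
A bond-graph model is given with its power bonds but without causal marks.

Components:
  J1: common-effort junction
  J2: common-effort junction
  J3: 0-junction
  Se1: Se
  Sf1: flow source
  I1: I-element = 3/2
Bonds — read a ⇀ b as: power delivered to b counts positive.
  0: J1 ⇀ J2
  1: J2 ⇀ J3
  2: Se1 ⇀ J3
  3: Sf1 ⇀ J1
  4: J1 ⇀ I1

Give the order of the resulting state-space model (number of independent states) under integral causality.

#2 →J3  (Se1: effort source, stroke at far end)
#3 →Sf1  (Sf1: flow source, stroke at near end)
#1 →J2  (J3: bond 2 brought effort, rest push out)
#0 →J1  (common-e at J2 fixed by 1)
#4 →I1  (J1: bond 0 brought effort, rest push out)

1  (I1 all integral)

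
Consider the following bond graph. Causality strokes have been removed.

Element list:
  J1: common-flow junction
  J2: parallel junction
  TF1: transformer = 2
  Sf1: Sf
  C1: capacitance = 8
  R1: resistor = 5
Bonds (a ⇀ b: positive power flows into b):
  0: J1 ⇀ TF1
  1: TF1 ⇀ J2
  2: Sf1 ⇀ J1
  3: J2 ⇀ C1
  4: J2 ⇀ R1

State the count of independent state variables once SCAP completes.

1  (C1 all integral)

#2 stroke→Sf1  (Sf1 fixes flow; stroke at Sf1)
#0 stroke→J1  (1-jn J1 has f-setter on 2)
#1 stroke→TF1  (TF1: transformer flips bond 0)
#3 stroke→J2  (prefer integral on C1)
#4 stroke→R1  (J2 effort already set via bond 3)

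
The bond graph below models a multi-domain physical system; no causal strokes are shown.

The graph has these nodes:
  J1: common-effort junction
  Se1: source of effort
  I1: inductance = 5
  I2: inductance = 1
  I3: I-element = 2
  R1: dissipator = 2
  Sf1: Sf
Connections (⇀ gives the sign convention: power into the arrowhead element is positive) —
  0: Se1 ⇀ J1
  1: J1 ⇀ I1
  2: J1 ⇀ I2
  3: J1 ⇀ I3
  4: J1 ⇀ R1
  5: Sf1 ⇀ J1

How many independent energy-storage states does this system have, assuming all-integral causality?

3  (I1, I2, I3 all integral)

bond 0 stroke→J1  (source Se1 imposes e)
bond 5 stroke→Sf1  (Sf1 (Sf) sets flow on bond)
bond 1 stroke→I1  (J1 effort already set via bond 0)
bond 2 stroke→I2  (0-jn J1 has e-setter on 0)
bond 3 stroke→I3  (0-jn J1 has e-setter on 0)
bond 4 stroke→R1  (J1: bond 0 brought effort, rest push out)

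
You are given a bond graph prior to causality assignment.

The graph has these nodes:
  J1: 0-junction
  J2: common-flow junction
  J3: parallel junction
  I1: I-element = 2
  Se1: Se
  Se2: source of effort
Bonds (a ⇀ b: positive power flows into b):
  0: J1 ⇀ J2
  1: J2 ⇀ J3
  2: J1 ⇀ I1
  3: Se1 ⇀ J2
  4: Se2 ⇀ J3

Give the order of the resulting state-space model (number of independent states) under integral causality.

1  (I1 all integral)

bond 3 stroke→J2  (Se1 (Se) sets effort on bond)
bond 4 stroke→J3  (Se2 fixes effort; stroke away)
bond 1 stroke→J2  (J3: bond 4 brought effort, rest push out)
bond 0 stroke→J1  (J2 needs exactly one f-in)
bond 2 stroke→I1  (0-jn J1 has e-setter on 0)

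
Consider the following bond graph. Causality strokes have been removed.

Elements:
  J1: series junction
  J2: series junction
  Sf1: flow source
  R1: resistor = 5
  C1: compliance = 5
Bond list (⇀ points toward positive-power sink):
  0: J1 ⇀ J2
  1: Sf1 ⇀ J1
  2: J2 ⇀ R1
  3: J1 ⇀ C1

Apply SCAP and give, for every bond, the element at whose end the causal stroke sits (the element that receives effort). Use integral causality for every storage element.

β0 |J1
β1 |Sf1
β2 |J2
β3 |J1

β1 →Sf1  (Sf1 (Sf) sets flow on bond)
β0 →J1  (J1 flow already set via bond 1)
β3 →J1  (J1 flow already set via bond 1)
β2 →J2  (common-f at J2 fixed by 0)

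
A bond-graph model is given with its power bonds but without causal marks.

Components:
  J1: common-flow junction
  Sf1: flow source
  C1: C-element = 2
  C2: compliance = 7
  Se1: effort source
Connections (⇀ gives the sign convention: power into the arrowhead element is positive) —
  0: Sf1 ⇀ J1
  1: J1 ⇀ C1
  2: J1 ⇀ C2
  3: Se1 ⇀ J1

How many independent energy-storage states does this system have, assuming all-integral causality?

2  (C1, C2 all integral)

bond 0 stroke→Sf1  (Sf1: flow source, stroke at near end)
bond 3 stroke→J1  (source Se1 imposes e)
bond 1 stroke→J1  (common-f at J1 fixed by 0)
bond 2 stroke→J1  (J1 flow already set via bond 0)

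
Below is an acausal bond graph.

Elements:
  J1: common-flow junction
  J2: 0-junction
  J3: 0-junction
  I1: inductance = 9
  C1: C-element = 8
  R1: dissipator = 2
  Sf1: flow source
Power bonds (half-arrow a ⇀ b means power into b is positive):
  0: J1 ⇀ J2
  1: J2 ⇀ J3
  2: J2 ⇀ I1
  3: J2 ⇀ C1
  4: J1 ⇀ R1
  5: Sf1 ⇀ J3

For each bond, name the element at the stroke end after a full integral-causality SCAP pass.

β0 stroke→J1
β1 stroke→J3
β2 stroke→I1
β3 stroke→J2
β4 stroke→R1
β5 stroke→Sf1

b5 stroke at Sf1  (source Sf1 imposes f)
b1 stroke at J3  (closing 0-jn rule on J3)
b2 stroke at I1  (prefer integral on I1)
b3 stroke at J2  (prefer integral on C1)
b0 stroke at J1  (J2 effort already set via bond 3)
b4 stroke at R1  (only one flow-in slot at J1)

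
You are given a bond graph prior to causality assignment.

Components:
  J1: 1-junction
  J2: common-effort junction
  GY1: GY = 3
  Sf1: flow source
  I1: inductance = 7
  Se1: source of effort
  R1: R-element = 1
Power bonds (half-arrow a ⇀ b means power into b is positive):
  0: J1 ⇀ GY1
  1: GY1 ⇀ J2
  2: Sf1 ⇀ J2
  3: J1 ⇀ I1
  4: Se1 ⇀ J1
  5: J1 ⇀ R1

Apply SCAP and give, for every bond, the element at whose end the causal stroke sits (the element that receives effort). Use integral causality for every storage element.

#2 stroke→Sf1  (Sf1 (Sf) sets flow on bond)
#4 stroke→J1  (Se1: effort source, stroke at far end)
#1 stroke→J2  (only one effort-in slot at J2)
#0 stroke→J1  (GY1 both-in/both-out from 1)
#3 stroke→I1  (I1: I, integral causality)
#5 stroke→J1  (common-f at J1 fixed by 3)

b0 stroke→J1
b1 stroke→J2
b2 stroke→Sf1
b3 stroke→I1
b4 stroke→J1
b5 stroke→J1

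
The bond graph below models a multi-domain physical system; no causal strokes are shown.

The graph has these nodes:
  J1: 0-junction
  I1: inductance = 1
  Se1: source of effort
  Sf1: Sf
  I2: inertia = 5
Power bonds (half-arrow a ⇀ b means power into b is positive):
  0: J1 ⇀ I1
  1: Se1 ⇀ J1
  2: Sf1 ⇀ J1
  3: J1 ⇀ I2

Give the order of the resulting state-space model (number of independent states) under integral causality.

2  (I1, I2 all integral)

#1 |J1  (Se1: effort source, stroke at far end)
#2 |Sf1  (Sf1 (Sf) sets flow on bond)
#0 |I1  (0-jn J1 has e-setter on 1)
#3 |I2  (0-jn J1 has e-setter on 1)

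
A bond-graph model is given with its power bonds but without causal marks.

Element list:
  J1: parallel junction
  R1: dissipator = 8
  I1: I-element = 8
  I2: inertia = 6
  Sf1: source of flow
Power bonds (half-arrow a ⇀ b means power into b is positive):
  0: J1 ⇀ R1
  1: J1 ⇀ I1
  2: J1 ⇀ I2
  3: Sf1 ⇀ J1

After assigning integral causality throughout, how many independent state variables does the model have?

2  (I1, I2 all integral)

β3 stroke→Sf1  (Sf1 (Sf) sets flow on bond)
β1 stroke→I1  (I1 outputs flow p/I1)
β2 stroke→I2  (prefer integral on I2)
β0 stroke→J1  (J1 needs exactly one e-in)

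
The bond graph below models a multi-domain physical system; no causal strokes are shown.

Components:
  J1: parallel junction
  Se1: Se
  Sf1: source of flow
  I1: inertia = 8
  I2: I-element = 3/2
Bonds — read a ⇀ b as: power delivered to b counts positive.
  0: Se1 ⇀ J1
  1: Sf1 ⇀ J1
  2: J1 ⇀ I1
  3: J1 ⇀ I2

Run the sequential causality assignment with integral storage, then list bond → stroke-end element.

bond 0 |J1
bond 1 |Sf1
bond 2 |I1
bond 3 |I2

β0 →J1  (Se1: effort source, stroke at far end)
β1 →Sf1  (Sf1: flow source, stroke at near end)
β2 →I1  (J1 effort already set via bond 0)
β3 →I2  (J1: bond 0 brought effort, rest push out)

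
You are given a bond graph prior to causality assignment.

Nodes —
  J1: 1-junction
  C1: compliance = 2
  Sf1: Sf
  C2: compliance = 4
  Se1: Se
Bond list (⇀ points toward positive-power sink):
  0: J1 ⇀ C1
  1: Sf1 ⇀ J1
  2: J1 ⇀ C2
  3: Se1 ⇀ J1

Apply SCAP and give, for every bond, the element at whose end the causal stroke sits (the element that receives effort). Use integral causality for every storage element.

β0 →J1
β1 →Sf1
β2 →J1
β3 →J1

β1 |Sf1  (Sf1 (Sf) sets flow on bond)
β3 |J1  (Se1 (Se) sets effort on bond)
β0 |J1  (J1: bond 1 brought flow, rest push out)
β2 |J1  (common-f at J1 fixed by 1)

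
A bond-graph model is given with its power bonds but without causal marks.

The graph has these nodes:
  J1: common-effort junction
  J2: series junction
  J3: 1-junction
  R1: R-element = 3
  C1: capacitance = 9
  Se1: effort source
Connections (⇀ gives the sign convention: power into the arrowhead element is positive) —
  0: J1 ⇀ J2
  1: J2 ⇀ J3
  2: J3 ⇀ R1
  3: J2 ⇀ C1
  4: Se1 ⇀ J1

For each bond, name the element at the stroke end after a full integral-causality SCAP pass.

bond 0 stroke→J2
bond 1 stroke→J3
bond 2 stroke→R1
bond 3 stroke→J2
bond 4 stroke→J1

b4 |J1  (Se1 (Se) sets effort on bond)
b0 |J2  (common-e at J1 fixed by 4)
b3 |J2  (C1 outputs effort q/C1)
b1 |J3  (only one flow-in slot at J2)
b2 |R1  (only one flow-in slot at J3)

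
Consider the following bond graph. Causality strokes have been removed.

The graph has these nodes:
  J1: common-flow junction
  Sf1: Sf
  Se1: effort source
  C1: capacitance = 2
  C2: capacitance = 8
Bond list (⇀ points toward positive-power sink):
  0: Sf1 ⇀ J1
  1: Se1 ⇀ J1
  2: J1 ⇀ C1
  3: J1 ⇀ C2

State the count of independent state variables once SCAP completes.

2  (C1, C2 all integral)

β0 stroke→Sf1  (Sf1: flow source, stroke at near end)
β1 stroke→J1  (source Se1 imposes e)
β2 stroke→J1  (J1: bond 0 brought flow, rest push out)
β3 stroke→J1  (1-jn J1 has f-setter on 0)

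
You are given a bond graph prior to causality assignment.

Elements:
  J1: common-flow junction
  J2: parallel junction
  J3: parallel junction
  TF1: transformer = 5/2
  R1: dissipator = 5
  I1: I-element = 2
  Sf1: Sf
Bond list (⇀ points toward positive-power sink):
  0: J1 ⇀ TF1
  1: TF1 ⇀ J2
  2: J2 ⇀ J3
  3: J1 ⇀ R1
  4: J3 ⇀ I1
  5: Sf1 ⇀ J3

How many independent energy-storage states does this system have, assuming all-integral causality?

bond 5 stroke→Sf1  (Sf1 (Sf) sets flow on bond)
bond 4 stroke→I1  (prefer integral on I1)
bond 2 stroke→J3  (closing 0-jn rule on J3)
bond 1 stroke→J2  (only one effort-in slot at J2)
bond 0 stroke→TF1  (TF1 one-in-one-out from 1)
bond 3 stroke→J1  (1-jn J1 has f-setter on 0)

1  (I1 all integral)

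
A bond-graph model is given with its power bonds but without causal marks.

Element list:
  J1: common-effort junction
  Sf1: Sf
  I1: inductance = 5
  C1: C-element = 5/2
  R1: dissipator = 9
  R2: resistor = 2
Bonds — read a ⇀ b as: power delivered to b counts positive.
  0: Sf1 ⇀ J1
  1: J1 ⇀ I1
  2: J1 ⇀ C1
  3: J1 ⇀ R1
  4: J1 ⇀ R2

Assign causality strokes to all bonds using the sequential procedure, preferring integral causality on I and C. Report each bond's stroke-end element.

bond 0 |Sf1
bond 1 |I1
bond 2 |J1
bond 3 |R1
bond 4 |R2

#0 →Sf1  (Sf1 (Sf) sets flow on bond)
#1 →I1  (I1 integral (f out))
#2 →J1  (C1: C, integral causality)
#3 →R1  (common-e at J1 fixed by 2)
#4 →R2  (J1 effort already set via bond 2)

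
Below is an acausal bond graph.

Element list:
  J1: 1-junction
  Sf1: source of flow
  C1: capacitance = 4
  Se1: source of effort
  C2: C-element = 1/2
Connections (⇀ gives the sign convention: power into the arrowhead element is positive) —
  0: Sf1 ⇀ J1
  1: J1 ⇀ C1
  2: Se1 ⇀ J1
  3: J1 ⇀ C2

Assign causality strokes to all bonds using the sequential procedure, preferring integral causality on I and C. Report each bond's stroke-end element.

bond 0 →Sf1
bond 1 →J1
bond 2 →J1
bond 3 →J1

#0 stroke at Sf1  (source Sf1 imposes f)
#2 stroke at J1  (Se1: effort source, stroke at far end)
#1 stroke at J1  (J1 flow already set via bond 0)
#3 stroke at J1  (J1 flow already set via bond 0)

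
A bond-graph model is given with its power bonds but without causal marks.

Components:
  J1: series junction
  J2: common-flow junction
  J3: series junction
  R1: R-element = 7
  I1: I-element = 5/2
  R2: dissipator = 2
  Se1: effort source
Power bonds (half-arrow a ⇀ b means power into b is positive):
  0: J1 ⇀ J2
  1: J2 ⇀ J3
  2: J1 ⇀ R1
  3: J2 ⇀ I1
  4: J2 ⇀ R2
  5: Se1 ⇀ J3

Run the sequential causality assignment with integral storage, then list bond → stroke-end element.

bond 5 →J3  (Se1: effort source, stroke at far end)
bond 1 →J2  (closing 1-jn rule on J3)
bond 3 →I1  (I1: I, integral causality)
bond 0 →J2  (J2 flow already set via bond 3)
bond 4 →J2  (J2 flow already set via bond 3)
bond 2 →J1  (common-f at J1 fixed by 0)

bond 0 →J2
bond 1 →J2
bond 2 →J1
bond 3 →I1
bond 4 →J2
bond 5 →J3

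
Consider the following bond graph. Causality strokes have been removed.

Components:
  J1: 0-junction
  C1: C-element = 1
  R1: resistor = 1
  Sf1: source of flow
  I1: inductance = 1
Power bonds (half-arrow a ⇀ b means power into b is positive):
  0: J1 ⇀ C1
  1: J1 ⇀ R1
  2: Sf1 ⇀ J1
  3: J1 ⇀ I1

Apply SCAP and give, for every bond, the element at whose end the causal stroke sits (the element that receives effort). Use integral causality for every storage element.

β2 stroke→Sf1  (Sf1: flow source, stroke at near end)
β0 stroke→J1  (prefer integral on C1)
β1 stroke→R1  (J1: bond 0 brought effort, rest push out)
β3 stroke→I1  (J1 effort already set via bond 0)

bond 0 |J1
bond 1 |R1
bond 2 |Sf1
bond 3 |I1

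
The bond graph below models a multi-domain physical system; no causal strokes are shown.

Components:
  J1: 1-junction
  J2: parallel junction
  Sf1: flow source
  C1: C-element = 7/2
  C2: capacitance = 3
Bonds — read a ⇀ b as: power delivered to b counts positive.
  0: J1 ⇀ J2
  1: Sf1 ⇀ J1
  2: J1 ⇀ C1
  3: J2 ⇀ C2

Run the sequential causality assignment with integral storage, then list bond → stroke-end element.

#1 stroke→Sf1  (source Sf1 imposes f)
#0 stroke→J1  (J1: bond 1 brought flow, rest push out)
#2 stroke→J1  (J1 flow already set via bond 1)
#3 stroke→J2  (J2: last free bond brings effort in)

#0 stroke at J1
#1 stroke at Sf1
#2 stroke at J1
#3 stroke at J2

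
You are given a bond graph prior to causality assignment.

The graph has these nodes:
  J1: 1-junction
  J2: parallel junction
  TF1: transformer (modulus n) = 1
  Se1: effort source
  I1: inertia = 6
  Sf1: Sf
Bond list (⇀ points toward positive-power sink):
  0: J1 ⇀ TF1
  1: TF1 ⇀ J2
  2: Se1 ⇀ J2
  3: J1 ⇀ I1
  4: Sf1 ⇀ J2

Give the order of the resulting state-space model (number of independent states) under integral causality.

β2 stroke→J2  (source Se1 imposes e)
β4 stroke→Sf1  (Sf1: flow source, stroke at near end)
β1 stroke→TF1  (J2 effort already set via bond 2)
β0 stroke→J1  (TF1 one-in-one-out from 1)
β3 stroke→I1  (closing 1-jn rule on J1)

1  (I1 all integral)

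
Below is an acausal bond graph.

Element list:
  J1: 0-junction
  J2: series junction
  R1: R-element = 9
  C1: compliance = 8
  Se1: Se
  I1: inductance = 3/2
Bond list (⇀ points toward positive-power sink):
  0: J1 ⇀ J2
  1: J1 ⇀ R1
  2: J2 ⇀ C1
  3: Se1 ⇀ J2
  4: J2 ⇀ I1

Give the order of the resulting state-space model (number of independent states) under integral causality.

#3 stroke→J2  (Se1: effort source, stroke at far end)
#2 stroke→J2  (C1 outputs effort q/C1)
#4 stroke→I1  (I1: I, integral causality)
#0 stroke→J2  (J2: bond 4 brought flow, rest push out)
#1 stroke→J1  (closing 0-jn rule on J1)

2  (C1, I1 all integral)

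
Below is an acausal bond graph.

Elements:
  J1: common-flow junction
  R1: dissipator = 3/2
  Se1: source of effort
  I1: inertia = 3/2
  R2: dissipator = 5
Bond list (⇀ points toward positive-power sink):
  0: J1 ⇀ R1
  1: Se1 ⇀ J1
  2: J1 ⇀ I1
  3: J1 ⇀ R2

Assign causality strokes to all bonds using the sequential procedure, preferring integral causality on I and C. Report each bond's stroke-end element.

β0 →J1
β1 →J1
β2 →I1
β3 →J1

b1 stroke at J1  (Se1 fixes effort; stroke away)
b2 stroke at I1  (I1 outputs flow p/I1)
b0 stroke at J1  (J1: bond 2 brought flow, rest push out)
b3 stroke at J1  (1-jn J1 has f-setter on 2)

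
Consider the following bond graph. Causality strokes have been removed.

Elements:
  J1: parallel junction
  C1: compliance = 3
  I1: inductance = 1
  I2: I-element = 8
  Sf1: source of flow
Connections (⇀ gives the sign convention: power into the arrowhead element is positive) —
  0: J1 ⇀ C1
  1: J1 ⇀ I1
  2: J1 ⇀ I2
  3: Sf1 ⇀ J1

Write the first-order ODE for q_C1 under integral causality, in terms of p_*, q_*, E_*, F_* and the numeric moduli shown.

dq_C1/dt = F_Sf1 - p_I1 - p_I2/8

bond 3 →Sf1  (Sf1 (Sf) sets flow on bond)
bond 0 →J1  (C1 outputs effort q/C1)
bond 1 →I1  (J1 effort already set via bond 0)
bond 2 →I2  (J1 effort already set via bond 0)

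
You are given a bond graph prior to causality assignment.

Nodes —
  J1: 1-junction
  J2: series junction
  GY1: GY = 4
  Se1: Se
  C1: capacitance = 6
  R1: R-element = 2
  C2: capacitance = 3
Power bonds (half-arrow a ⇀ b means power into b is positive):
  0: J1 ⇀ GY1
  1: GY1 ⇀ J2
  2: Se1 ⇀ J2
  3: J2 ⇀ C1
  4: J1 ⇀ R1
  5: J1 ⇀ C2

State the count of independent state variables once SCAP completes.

#2 |J2  (Se1: effort source, stroke at far end)
#3 |J2  (C1 integral (e out))
#1 |GY1  (J2: last free bond brings flow in)
#0 |GY1  (through GY1, causality inverts; strokes same side of GY1)
#4 |J1  (J1 flow already set via bond 0)
#5 |J1  (J1 flow already set via bond 0)

2  (C1, C2 all integral)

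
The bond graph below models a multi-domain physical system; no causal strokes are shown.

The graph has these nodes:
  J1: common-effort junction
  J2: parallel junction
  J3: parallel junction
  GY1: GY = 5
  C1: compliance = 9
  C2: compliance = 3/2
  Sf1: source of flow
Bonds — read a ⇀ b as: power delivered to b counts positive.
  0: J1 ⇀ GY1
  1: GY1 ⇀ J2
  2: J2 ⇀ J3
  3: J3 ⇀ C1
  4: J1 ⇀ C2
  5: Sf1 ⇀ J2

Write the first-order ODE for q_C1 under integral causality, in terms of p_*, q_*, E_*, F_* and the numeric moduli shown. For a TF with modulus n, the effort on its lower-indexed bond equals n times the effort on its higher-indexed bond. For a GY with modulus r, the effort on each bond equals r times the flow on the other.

dq_C1/dt = F_Sf1 + 2*q_C2/15

b5 |Sf1  (Sf1 fixes flow; stroke at Sf1)
b3 |J3  (C1: C, integral causality)
b2 |J2  (common-e at J3 fixed by 3)
b1 |GY1  (0-jn J2 has e-setter on 2)
b0 |GY1  (GY1: gyrator matches bond 1)
b4 |J1  (J1 needs exactly one e-in)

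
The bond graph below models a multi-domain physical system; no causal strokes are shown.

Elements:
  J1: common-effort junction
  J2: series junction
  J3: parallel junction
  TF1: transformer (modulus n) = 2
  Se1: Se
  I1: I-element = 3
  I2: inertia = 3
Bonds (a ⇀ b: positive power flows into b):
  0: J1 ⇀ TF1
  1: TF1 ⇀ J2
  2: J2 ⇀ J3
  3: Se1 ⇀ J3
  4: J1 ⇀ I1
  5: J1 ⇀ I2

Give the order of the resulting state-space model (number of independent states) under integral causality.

2  (I1, I2 all integral)

b3 stroke at J3  (Se1 (Se) sets effort on bond)
b2 stroke at J2  (0-jn J3 has e-setter on 3)
b1 stroke at TF1  (closing 1-jn rule on J2)
b0 stroke at J1  (TF1 one-in-one-out from 1)
b4 stroke at I1  (J1: bond 0 brought effort, rest push out)
b5 stroke at I2  (J1 effort already set via bond 0)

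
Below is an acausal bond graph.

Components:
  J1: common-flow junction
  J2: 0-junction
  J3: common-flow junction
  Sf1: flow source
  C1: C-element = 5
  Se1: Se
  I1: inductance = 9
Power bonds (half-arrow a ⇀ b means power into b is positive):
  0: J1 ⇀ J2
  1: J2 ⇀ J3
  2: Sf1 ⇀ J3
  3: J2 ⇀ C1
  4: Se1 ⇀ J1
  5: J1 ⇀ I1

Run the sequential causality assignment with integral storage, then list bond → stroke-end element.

β0 →J1
β1 →J3
β2 →Sf1
β3 →J2
β4 →J1
β5 →I1

β2 stroke→Sf1  (Sf1 (Sf) sets flow on bond)
β4 stroke→J1  (Se1 fixes effort; stroke away)
β1 stroke→J3  (1-jn J3 has f-setter on 2)
β3 stroke→J2  (prefer integral on C1)
β0 stroke→J1  (common-e at J2 fixed by 3)
β5 stroke→I1  (J1: last free bond brings flow in)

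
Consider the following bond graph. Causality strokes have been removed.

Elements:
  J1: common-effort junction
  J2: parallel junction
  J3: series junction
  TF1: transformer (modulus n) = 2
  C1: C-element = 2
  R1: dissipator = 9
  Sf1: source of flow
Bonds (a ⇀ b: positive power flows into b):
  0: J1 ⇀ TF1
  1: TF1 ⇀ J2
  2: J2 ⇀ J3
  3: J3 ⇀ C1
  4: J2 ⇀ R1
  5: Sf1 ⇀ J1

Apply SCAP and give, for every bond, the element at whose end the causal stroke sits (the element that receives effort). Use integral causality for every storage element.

β0 stroke→J1
β1 stroke→TF1
β2 stroke→J2
β3 stroke→J3
β4 stroke→R1
β5 stroke→Sf1

β5 stroke at Sf1  (Sf1 fixes flow; stroke at Sf1)
β0 stroke at J1  (J1 needs exactly one e-in)
β1 stroke at TF1  (TF1: transformer flips bond 0)
β3 stroke at J3  (C1 integral (e out))
β2 stroke at J2  (J3: last free bond brings flow in)
β4 stroke at R1  (common-e at J2 fixed by 2)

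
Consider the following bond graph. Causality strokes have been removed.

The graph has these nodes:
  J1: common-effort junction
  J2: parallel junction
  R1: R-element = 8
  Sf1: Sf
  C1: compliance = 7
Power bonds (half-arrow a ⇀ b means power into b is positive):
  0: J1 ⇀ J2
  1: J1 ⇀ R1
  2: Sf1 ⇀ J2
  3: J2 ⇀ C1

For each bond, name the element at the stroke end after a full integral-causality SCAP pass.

bond 2 stroke at Sf1  (source Sf1 imposes f)
bond 3 stroke at J2  (C1: C, integral causality)
bond 0 stroke at J1  (0-jn J2 has e-setter on 3)
bond 1 stroke at R1  (J1 effort already set via bond 0)

#0 stroke at J1
#1 stroke at R1
#2 stroke at Sf1
#3 stroke at J2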